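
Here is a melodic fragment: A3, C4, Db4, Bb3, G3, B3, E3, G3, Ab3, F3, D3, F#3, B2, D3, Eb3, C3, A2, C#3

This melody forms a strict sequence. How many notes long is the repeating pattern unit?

6

18 notes total. Splitting into 3 groups of 6:
A3 C4 Db4 Bb3 G3 B3 | E3 G3 Ab3 F3 D3 F#3 | B2 D3 Eb3 C3 A2 C#3
Each cell is the previous one down a 4th — so the unit is 6 notes.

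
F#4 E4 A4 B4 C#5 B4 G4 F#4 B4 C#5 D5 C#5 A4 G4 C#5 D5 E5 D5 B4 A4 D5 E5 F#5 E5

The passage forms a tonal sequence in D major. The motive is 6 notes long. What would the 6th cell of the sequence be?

D5 C#5 F#5 G5 A5 G5

The 6-note cells begin on F#4, G4, A4, B4 — each up a 2nd from the last.
Continuing the starts: C#5 → D5.
So cell 6 is D5 C#5 F#5 G5 A5 G5.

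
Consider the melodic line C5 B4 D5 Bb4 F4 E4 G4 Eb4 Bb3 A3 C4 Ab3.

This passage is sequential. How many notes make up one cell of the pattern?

4

Try groups of 4 (3 cells in 12 notes):
C5 B4 D5 Bb4 | F4 E4 G4 Eb4 | Bb3 A3 C4 Ab3
Every group is a transposition down a 5th of the one before; no shorter unit works.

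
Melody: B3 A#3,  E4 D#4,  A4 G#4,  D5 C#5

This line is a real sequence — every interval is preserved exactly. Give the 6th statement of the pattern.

C6 B5

The 2-note cells begin on B3, E4, A4, D5 — each up a 4th from the last.
Extending up a 4th: G5 → C6.
From C6 the exact shape gives C6 B5.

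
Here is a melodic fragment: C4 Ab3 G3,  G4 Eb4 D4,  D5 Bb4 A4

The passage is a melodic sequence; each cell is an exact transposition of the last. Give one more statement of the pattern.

Taking 3-note groups, the heads are C4, G4, D5: the pattern moves up a 5th.
Statement 4 starts on A5 and keeps the same exact contour: A5 F5 E5.

A5 F5 E5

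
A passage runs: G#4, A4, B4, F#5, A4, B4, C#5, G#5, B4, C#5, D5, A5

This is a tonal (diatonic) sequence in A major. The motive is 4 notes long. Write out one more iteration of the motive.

Taking 4-note groups, the heads are G#4, A4, B4: the pattern moves up a 2nd.
So cell 4 is C#5 D5 E5 B5.

C#5 D5 E5 B5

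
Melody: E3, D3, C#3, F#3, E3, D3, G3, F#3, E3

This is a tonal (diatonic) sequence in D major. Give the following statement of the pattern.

A3 G3 F#3

The 3-note cells begin on E3, F#3, G3 — each up a 2nd from the last.
So cell 4 is A3 G3 F#3.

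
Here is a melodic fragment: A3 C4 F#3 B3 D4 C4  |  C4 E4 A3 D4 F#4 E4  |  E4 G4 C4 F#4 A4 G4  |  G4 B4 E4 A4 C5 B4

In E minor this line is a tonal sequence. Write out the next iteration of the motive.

B4 D5 G4 C5 E5 D5

The 6-note cells begin on A3, C4, E4, G4 — each up a 3rd from the last.
From B4 the diatonic shape gives B4 D5 G4 C5 E5 D5.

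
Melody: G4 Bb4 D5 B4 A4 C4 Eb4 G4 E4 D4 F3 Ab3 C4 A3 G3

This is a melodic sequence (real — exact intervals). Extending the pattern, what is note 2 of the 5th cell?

Gb2

The unit is 5 notes. Position-2 pitches of the 3 shown cells: Bb4, Eb4, Ab3.
Carrying that down a 5th forward: Db3 → Gb2.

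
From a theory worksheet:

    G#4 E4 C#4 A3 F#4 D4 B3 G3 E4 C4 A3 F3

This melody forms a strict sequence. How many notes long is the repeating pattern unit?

12 notes total. Splitting into 3 groups of 4:
G#4 E4 C#4 A3 | F#4 D4 B3 G3 | E4 C4 A3 F3
That's a consistent down a 2nd shift per cell, and no other grouping gives one.

4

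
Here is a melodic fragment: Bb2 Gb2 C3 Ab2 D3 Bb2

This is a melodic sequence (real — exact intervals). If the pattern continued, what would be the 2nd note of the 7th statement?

With 2-note cells, note 2 of each statement runs Gb2, Ab2, Bb2.
Carrying that up a 2nd forward: C3 → D3 → E3 → F#3.

F#3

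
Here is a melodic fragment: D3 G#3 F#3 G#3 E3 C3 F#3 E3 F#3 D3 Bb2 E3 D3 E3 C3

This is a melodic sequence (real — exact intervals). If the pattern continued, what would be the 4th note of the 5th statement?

The unit is 5 notes. Position-4 pitches of the 3 shown cells: G#3, F#3, E3.
Each moves down a 2nd. Continuing: D3 → C3.

C3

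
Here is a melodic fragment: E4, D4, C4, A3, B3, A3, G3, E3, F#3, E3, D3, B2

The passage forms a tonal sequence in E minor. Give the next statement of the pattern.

C3 B2 A2 F#2

The 4-note cells begin on E4, B3, F#3 — each down a 4th from the last.
From C3 the diatonic shape gives C3 B2 A2 F#2.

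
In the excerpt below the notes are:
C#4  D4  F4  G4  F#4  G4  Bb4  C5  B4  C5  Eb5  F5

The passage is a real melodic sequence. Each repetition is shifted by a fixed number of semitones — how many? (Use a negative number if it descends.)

5

With a 4-note motive the entries are C#4, F#4, B4, each up a 4th from the previous.
Counting half-steps from C#4 to F#4: 5.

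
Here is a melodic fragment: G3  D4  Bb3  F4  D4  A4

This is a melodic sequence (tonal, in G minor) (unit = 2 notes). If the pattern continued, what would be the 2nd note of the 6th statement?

Grouping in 2s, the 2nd note of each cell is D4, F4, A4.
Each moves up a 3rd. Continuing: C5 → Eb5 → G5.

G5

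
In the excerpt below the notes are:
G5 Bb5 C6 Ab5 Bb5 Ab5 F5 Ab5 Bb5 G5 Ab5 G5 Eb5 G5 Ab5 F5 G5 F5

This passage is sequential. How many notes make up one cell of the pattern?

6

18 notes total. Splitting into 3 groups of 6:
G5 Bb5 C6 Ab5 Bb5 Ab5 | F5 Ab5 Bb5 G5 Ab5 G5 | Eb5 G5 Ab5 F5 G5 F5
That's a consistent down a 2nd shift per cell, and no other grouping gives one.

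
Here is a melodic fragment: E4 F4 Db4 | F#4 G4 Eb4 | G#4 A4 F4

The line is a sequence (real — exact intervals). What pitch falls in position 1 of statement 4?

The unit is 3 notes. Position-1 pitches of the 3 shown cells: E4, F#4, G#4.
Each moves up a 2nd; the next is A#4.

A#4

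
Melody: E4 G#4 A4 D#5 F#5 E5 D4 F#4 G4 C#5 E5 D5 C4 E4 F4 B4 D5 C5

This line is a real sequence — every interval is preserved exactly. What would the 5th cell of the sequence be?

Ab3 C4 Db4 G4 Bb4 Ab4

Taking 6-note groups, the heads are E4, D4, C4: the pattern moves down a 2nd.
Carrying on: Bb3 → Ab3.
Statement 5 starts on Ab3 and keeps the same exact contour: Ab3 C4 Db4 G4 Bb4 Ab4.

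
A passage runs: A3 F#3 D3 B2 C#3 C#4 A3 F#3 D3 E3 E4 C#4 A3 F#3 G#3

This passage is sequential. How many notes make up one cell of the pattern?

5

Try groups of 5 (3 cells in 15 notes):
A3 F#3 D3 B2 C#3 | C#4 A3 F#3 D3 E3 | E4 C#4 A3 F#3 G#3
Each cell is the previous one up a 3rd — so the unit is 5 notes.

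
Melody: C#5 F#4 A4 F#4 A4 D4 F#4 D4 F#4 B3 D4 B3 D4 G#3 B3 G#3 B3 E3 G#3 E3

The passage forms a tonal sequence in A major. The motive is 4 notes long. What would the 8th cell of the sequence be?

C#3 F#2 A2 F#2

With a 4-note motive the entries are C#5, A4, F#4, D4, B3, each down a 3rd from the previous.
Extending down a 3rd: G#3 → E3 → C#3.
So cell 8 is C#3 F#2 A2 F#2.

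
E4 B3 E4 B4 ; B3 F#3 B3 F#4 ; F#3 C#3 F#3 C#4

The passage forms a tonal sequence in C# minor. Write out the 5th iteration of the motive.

G#2 D#2 G#2 D#3

The 4-note cells begin on E4, B3, F#3 — each down a 4th from the last.
Continuing the starts: C#3 → G#2.
So cell 5 is G#2 D#2 G#2 D#3.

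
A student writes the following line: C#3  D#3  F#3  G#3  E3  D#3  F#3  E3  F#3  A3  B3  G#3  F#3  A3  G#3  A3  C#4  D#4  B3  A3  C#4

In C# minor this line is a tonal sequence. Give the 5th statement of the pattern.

Unit = 7 notes; the statements start on C#3, E3, G#3, moving up a 3rd each time.
Carrying on: B3 → D#4.
From D#4 the diatonic shape gives D#4 E4 G#4 A4 F#4 E4 G#4.

D#4 E4 G#4 A4 F#4 E4 G#4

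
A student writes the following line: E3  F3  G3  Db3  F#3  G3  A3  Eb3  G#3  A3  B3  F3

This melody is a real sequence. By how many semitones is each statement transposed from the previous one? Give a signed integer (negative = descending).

2

Unit = 4 notes; the statements start on E3, F#3, G#3, moving up a 2nd each time.
E3→F#3 is 54 − 52 = 2 semitones.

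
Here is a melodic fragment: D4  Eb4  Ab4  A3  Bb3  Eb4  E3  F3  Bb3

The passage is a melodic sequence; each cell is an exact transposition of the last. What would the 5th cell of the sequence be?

F#2 G2 C3

Unit = 3 notes; the statements start on D4, A3, E3, moving down a 4th each time.
Continuing the starts: B2 → F#2.
From F#2 the exact shape gives F#2 G2 C3.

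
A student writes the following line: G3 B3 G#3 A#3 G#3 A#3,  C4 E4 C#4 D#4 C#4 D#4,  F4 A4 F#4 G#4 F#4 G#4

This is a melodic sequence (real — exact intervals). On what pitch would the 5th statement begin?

Eb5

Unit = 6 notes; the statements start on G3, C4, F4, moving up a 4th each time.
Extending the heads up a 4th: Bb4 → Eb5.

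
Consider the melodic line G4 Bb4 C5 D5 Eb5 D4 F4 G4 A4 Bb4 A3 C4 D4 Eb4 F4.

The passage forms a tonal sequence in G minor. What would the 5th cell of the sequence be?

With a 5-note motive the entries are G4, D4, A3, each down a 4th from the previous.
Continuing the starts: Eb3 → Bb2.
From Bb2 the diatonic shape gives Bb2 D3 Eb3 F3 G3.

Bb2 D3 Eb3 F3 G3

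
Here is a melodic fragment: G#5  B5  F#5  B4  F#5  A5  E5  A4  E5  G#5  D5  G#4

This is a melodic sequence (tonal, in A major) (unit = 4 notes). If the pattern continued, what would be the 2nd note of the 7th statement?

With 4-note cells, note 2 of each statement runs B5, A5, G#5.
Extending down a 2nd: F#5 → E5 → D5 → C#5.

C#5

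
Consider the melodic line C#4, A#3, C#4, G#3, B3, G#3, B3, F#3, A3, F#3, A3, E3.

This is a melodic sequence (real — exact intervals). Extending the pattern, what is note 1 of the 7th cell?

Db3

With 4-note cells, note 1 of each statement runs C#4, B3, A3.
Extending down a 2nd: G3 → F3 → Eb3 → Db3.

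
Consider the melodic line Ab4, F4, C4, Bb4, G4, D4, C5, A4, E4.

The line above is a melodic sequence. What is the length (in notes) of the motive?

3

Try groups of 3 (3 cells in 9 notes):
Ab4 F4 C4 | Bb4 G4 D4 | C5 A4 E4
Every group is a transposition up a 2nd of the one before; no shorter unit works.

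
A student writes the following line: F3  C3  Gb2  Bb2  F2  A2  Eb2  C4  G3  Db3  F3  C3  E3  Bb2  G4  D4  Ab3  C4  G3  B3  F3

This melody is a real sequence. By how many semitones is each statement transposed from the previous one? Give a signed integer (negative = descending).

7

With a 7-note motive the entries are F3, C4, G4, each up a 5th from the previous.
F3 to C4 spans +7 semitones.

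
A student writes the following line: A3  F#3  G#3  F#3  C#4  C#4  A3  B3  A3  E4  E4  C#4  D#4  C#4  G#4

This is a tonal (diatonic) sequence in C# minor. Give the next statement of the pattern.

The 5-note cells begin on A3, C#4, E4 — each up a 3rd from the last.
From G#4 the diatonic shape gives G#4 E4 F#4 E4 B4.

G#4 E4 F#4 E4 B4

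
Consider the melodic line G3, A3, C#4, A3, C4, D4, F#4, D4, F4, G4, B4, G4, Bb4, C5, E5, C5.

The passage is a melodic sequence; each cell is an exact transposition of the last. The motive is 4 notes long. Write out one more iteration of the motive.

The 4-note cells begin on G3, C4, F4, Bb4 — each up a 4th from the last.
From Eb5 the exact shape gives Eb5 F5 A5 F5.

Eb5 F5 A5 F5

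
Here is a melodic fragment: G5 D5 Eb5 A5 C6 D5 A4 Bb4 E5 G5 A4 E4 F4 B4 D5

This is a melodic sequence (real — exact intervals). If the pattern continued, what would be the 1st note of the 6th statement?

F#3

The unit is 5 notes. Position-1 pitches of the 3 shown cells: G5, D5, A4.
Carrying that down a 4th forward: E4 → B3 → F#3.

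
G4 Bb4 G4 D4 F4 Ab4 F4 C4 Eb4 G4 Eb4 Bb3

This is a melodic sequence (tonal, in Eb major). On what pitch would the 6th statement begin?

Bb3

With a 4-note motive the entries are G4, F4, Eb4, each down a 2nd from the previous.
Extending the heads down a 2nd: D4 → C4 → Bb3.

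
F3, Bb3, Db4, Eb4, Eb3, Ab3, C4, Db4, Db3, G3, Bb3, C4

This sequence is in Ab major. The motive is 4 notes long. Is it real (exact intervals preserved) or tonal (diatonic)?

Every note is diatonic to Ab major.
Cell 1 has +3 semitones from note 2 to 3, but cell 2 has +4 — the interval quality changes while the contour stays the same, which is the hallmark of a tonal sequence.

tonal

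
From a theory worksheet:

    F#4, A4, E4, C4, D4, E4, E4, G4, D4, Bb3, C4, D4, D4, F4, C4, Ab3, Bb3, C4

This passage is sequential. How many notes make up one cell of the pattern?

18 notes total. Splitting into 3 groups of 6:
F#4 A4 E4 C4 D4 E4 | E4 G4 D4 Bb3 C4 D4 | D4 F4 C4 Ab3 Bb3 C4
That's a consistent down a 2nd shift per cell, and no other grouping gives one.

6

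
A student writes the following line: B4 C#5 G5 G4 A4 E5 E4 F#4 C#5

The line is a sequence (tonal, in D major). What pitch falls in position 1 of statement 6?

The unit is 3 notes. Position-1 pitches of the 3 shown cells: B4, G4, E4.
Each moves down a 3rd. Continuing: C#4 → A3 → F#3.

F#3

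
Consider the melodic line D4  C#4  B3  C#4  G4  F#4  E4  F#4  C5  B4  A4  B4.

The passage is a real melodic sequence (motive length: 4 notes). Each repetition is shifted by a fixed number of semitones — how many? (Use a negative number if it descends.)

With a 4-note motive the entries are D4, G4, C5, each up a 4th from the previous.
D4→G4 is 67 − 62 = 5 semitones.

5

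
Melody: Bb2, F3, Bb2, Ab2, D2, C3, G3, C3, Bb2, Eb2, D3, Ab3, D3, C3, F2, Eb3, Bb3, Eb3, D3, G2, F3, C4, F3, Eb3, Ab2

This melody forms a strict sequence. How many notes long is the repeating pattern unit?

25 notes total. Splitting into 5 groups of 5:
Bb2 F3 Bb2 Ab2 D2 | C3 G3 C3 Bb2 Eb2 | D3 Ab3 D3 C3 F2 | Eb3 Bb3 Eb3 D3 G2 | F3 C4 F3 Eb3 Ab2
Each cell is the previous one up a 2nd — so the unit is 5 notes.

5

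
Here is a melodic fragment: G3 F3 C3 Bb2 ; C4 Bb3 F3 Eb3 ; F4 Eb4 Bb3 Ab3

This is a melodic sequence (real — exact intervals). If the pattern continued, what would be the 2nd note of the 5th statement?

Db5

The unit is 4 notes. Position-2 pitches of the 3 shown cells: F3, Bb3, Eb4.
Carrying that up a 4th forward: Ab4 → Db5.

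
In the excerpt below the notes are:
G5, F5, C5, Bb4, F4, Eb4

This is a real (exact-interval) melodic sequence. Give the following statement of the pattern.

Bb3 Ab3

With a 2-note motive the entries are G5, C5, F4, each down a 5th from the previous.
Statement 4 starts on Bb3 and keeps the same exact contour: Bb3 Ab3.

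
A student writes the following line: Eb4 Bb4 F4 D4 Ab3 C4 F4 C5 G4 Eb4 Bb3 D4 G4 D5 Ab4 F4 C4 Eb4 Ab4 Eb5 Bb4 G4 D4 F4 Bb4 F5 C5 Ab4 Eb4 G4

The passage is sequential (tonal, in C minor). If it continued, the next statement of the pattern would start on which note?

C5

With a 6-note motive the entries are Eb4, F4, G4, Ab4, Bb4, each up a 2nd from the previous.
The next head, up a 2nd from Bb4, is C5.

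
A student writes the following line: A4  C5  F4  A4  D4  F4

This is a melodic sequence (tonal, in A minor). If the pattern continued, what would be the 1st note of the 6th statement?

E3

The unit is 2 notes. Position-1 pitches of the 3 shown cells: A4, F4, D4.
Each moves down a 3rd. Continuing: B3 → G3 → E3.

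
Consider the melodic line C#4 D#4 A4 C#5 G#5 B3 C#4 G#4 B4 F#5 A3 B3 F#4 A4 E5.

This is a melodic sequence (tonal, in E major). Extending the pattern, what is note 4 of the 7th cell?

D#4

Grouping in 5s, the 4th note of each cell is C#5, B4, A4.
Carrying that down a 2nd forward: G#4 → F#4 → E4 → D#4.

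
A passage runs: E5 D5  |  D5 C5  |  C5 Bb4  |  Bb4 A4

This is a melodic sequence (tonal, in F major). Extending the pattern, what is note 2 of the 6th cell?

The unit is 2 notes. Position-2 pitches of the 4 shown cells: D5, C5, Bb4, A4.
Extending down a 2nd: G4 → F4.

F4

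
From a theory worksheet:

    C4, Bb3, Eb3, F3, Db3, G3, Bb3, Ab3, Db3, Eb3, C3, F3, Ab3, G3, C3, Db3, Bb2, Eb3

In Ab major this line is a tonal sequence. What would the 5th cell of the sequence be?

The 6-note cells begin on C4, Bb3, Ab3 — each down a 2nd from the last.
Extending down a 2nd: G3 → F3.
From F3 the diatonic shape gives F3 Eb3 Ab2 Bb2 G2 C3.

F3 Eb3 Ab2 Bb2 G2 C3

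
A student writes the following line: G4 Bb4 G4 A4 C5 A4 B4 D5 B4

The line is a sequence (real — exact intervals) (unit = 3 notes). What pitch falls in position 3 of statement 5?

D#5

The unit is 3 notes. Position-3 pitches of the 3 shown cells: G4, A4, B4.
Carrying that up a 2nd forward: C#5 → D#5.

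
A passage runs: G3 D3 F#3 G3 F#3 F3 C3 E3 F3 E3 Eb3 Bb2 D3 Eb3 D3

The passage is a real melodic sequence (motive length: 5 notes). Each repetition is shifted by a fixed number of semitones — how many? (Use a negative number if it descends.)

With a 5-note motive the entries are G3, F3, Eb3, each down a 2nd from the previous.
Counting half-steps from G3 to F3: -2.

-2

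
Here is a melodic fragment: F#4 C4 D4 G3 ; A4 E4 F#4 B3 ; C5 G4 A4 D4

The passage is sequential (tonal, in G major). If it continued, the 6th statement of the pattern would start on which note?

B5

With a 4-note motive the entries are F#4, A4, C5, each up a 3rd from the previous.
Extending the heads up a 3rd: E5 → G5 → B5.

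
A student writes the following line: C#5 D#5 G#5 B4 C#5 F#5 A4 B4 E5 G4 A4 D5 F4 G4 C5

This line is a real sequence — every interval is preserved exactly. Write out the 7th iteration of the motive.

Db4 Eb4 Ab4

The 3-note cells begin on C#5, B4, A4, G4, F4 — each down a 2nd from the last.
Extending down a 2nd: Eb4 → Db4.
Statement 7 starts on Db4 and keeps the same exact contour: Db4 Eb4 Ab4.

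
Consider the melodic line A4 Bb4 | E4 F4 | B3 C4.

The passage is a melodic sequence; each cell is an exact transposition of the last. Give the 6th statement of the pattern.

Unit = 2 notes; the statements start on A4, E4, B3, moving down a 4th each time.
Continuing the starts: F#3 → C#3 → G#2.
So cell 6 is G#2 A2.

G#2 A2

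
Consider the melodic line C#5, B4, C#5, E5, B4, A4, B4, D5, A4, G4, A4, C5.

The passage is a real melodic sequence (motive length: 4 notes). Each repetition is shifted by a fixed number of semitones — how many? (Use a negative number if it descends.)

-2

Taking 4-note groups, the heads are C#5, B4, A4: the pattern moves down a 2nd.
C#5→B4 is 71 − 73 = -2 semitones.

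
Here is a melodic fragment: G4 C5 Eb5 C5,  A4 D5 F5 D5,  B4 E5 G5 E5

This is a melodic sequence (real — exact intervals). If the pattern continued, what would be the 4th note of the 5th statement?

The unit is 4 notes. Position-4 pitches of the 3 shown cells: C5, D5, E5.
Carrying that up a 2nd forward: F#5 → G#5.

G#5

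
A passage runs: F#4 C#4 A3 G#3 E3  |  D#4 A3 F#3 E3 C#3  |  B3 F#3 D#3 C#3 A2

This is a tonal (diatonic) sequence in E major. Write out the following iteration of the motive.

G#3 D#3 B2 A2 F#2

The 5-note cells begin on F#4, D#4, B3 — each down a 3rd from the last.
From G#3 the diatonic shape gives G#3 D#3 B2 A2 F#2.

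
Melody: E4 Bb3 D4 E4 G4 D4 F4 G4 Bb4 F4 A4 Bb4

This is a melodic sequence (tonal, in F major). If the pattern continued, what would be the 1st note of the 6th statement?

Grouping in 4s, the 1st note of each cell is E4, G4, Bb4.
Carrying that up a 3rd forward: D5 → F5 → A5.

A5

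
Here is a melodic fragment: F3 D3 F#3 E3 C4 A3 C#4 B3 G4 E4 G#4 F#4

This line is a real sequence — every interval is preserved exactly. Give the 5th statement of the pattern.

The 4-note cells begin on F3, C4, G4 — each up a 5th from the last.
Carrying on: D5 → A5.
From A5 the exact shape gives A5 F#5 A#5 G#5.

A5 F#5 A#5 G#5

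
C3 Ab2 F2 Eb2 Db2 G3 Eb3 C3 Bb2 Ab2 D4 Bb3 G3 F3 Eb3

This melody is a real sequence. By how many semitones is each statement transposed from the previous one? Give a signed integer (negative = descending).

7

Taking 5-note groups, the heads are C3, G3, D4: the pattern moves up a 5th.
C3→G3 is 55 − 48 = 7 semitones.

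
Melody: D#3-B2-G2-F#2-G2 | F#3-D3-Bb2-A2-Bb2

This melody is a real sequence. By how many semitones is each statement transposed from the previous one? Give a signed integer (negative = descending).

3

The 5-note cells begin on D#3, F#3 — each up a 3rd from the last.
Counting half-steps from D#3 to F#3: 3.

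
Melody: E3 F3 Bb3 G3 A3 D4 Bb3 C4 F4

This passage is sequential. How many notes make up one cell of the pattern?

3

There are 9 notes; a 3-note unit gives 3 cells:
E3 F3 Bb3 | G3 A3 D4 | Bb3 C4 F4
That's a consistent up a 3rd shift per cell, and no other grouping gives one.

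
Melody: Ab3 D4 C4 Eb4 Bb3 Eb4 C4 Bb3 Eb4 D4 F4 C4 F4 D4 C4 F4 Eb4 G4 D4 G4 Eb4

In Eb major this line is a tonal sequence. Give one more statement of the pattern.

The 7-note cells begin on Ab3, Bb3, C4 — each up a 2nd from the last.
So cell 4 is D4 G4 F4 Ab4 Eb4 Ab4 F4.

D4 G4 F4 Ab4 Eb4 Ab4 F4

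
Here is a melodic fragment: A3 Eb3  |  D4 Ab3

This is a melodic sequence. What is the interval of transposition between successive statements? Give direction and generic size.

Taking 2-note groups, the heads are A3, D4: the pattern moves up a 4th.
From A3 to D4: up a 4th.

up a 4th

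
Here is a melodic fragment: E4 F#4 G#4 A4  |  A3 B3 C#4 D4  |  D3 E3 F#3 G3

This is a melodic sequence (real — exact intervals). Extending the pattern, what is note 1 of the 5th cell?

The unit is 4 notes. Position-1 pitches of the 3 shown cells: E4, A3, D3.
Each moves down a 5th. Continuing: G2 → C2.

C2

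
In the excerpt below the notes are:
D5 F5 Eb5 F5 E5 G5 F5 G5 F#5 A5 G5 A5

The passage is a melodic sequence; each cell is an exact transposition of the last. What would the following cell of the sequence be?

With a 4-note motive the entries are D5, E5, F#5, each up a 2nd from the previous.
Statement 4 starts on G#5 and keeps the same exact contour: G#5 B5 A5 B5.

G#5 B5 A5 B5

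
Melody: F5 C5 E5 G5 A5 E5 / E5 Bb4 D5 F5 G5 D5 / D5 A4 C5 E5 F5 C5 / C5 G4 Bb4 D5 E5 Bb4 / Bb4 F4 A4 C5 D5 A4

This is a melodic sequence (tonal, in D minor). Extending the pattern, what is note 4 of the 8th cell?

Grouping in 6s, the 4th note of each cell is G5, F5, E5, D5, C5.
Each moves down a 2nd. Continuing: Bb4 → A4 → G4.

G4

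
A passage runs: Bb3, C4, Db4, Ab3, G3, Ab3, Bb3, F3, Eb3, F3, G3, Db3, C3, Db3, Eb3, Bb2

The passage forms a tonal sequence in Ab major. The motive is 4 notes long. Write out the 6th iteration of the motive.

F2 G2 Ab2 Eb2

With a 4-note motive the entries are Bb3, G3, Eb3, C3, each down a 3rd from the previous.
Extending down a 3rd: Ab2 → F2.
From F2 the diatonic shape gives F2 G2 Ab2 Eb2.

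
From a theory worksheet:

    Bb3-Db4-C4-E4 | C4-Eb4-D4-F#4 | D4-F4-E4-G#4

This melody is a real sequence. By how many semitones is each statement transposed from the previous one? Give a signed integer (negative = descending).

2

Unit = 4 notes; the statements start on Bb3, C4, D4, moving up a 2nd each time.
Bb3 to C4 spans +2 semitones.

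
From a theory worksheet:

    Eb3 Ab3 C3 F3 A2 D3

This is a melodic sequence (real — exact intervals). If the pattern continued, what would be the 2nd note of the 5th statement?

The unit is 2 notes. Position-2 pitches of the 3 shown cells: Ab3, F3, D3.
Extending down a 3rd: B2 → G#2.

G#2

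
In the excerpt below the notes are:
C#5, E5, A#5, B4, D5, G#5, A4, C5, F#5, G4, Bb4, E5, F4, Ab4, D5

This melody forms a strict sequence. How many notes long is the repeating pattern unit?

Try groups of 3 (5 cells in 15 notes):
C#5 E5 A#5 | B4 D5 G#5 | A4 C5 F#5 | G4 Bb4 E5 | F4 Ab4 D5
Each cell is the previous one down a 2nd — so the unit is 3 notes.

3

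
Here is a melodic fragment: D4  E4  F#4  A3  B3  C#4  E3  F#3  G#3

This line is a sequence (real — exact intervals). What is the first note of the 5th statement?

Taking 3-note groups, the heads are D4, A3, E3: the pattern moves down a 4th.
Continuing: B2 → F#2. Statement 5 starts on F#2.

F#2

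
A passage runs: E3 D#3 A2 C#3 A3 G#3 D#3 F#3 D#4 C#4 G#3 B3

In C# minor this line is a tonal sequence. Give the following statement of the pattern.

With a 4-note motive the entries are E3, A3, D#4, each up a 4th from the previous.
So cell 4 is G#4 F#4 C#4 E4.

G#4 F#4 C#4 E4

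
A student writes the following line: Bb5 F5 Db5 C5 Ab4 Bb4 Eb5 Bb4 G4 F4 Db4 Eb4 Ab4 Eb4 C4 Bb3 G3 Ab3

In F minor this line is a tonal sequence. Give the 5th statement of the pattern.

Unit = 6 notes; the statements start on Bb5, Eb5, Ab4, moving down a 5th each time.
Continuing the starts: Db4 → G3.
Statement 5 starts on G3 and keeps the same diatonic contour: G3 Db3 Bb2 Ab2 F2 G2.

G3 Db3 Bb2 Ab2 F2 G2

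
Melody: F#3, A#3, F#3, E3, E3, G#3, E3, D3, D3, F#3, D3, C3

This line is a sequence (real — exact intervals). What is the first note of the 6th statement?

Ab2

With a 4-note motive the entries are F#3, E3, D3, each down a 2nd from the previous.
Extending the heads down a 2nd: C3 → Bb2 → Ab2.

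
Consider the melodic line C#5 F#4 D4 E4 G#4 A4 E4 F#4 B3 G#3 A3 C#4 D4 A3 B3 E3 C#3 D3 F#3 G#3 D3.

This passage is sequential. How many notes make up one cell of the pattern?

Try groups of 7 (3 cells in 21 notes):
C#5 F#4 D4 E4 G#4 A4 E4 | F#4 B3 G#3 A3 C#4 D4 A3 | B3 E3 C#3 D3 F#3 G#3 D3
Every group is a transposition down a 5th of the one before; no shorter unit works.

7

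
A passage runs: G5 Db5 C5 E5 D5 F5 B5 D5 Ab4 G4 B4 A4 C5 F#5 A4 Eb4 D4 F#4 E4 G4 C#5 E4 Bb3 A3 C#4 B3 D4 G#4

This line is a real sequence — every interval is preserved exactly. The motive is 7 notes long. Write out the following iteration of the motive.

Taking 7-note groups, the heads are G5, D5, A4, E4: the pattern moves down a 4th.
Statement 5 starts on B3 and keeps the same exact contour: B3 F3 E3 G#3 F#3 A3 D#4.

B3 F3 E3 G#3 F#3 A3 D#4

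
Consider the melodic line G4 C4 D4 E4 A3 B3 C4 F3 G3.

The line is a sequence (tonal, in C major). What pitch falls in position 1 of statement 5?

Grouping in 3s, the 1st note of each cell is G4, E4, C4.
Extending down a 3rd: A3 → F3.

F3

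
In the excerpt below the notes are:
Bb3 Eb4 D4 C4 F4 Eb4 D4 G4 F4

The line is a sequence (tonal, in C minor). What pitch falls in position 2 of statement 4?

Grouping in 3s, the 2nd note of each cell is Eb4, F4, G4.
One more up a 2nd gives Ab4.

Ab4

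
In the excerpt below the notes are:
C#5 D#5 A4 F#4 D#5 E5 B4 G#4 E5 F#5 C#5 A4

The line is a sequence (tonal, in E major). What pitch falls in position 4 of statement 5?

C#5

The unit is 4 notes. Position-4 pitches of the 3 shown cells: F#4, G#4, A4.
Extending up a 2nd: B4 → C#5.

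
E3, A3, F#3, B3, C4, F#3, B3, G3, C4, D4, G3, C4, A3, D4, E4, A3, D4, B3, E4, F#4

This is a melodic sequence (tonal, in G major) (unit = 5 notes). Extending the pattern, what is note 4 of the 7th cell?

A4

The unit is 5 notes. Position-4 pitches of the 4 shown cells: B3, C4, D4, E4.
Extending up a 2nd: F#4 → G4 → A4.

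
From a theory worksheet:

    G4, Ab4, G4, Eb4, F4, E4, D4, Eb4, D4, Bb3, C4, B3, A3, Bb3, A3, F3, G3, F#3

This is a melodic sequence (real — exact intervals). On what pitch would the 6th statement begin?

Taking 6-note groups, the heads are G4, D4, A3: the pattern moves down a 4th.
Extending the heads down a 4th: E3 → B2 → F#2.

F#2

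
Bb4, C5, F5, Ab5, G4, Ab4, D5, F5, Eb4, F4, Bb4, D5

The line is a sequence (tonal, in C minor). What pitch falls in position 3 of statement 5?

The unit is 4 notes. Position-3 pitches of the 3 shown cells: F5, D5, Bb4.
Extending down a 3rd: G4 → Eb4.

Eb4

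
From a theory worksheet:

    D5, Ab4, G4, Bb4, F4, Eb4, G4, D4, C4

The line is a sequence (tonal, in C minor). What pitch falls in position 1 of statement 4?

Eb4

Grouping in 3s, the 1st note of each cell is D5, Bb4, G4.
Each moves down a 3rd; the next is Eb4.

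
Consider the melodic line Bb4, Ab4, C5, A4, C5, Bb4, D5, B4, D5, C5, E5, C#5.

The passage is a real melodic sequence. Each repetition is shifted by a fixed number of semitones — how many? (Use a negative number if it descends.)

Unit = 4 notes; the statements start on Bb4, C5, D5, moving up a 2nd each time.
Counting half-steps from Bb4 to C5: 2.

2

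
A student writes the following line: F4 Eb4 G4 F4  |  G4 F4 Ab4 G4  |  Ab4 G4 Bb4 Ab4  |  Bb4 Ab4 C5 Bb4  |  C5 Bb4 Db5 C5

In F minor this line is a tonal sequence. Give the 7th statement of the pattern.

Eb5 Db5 F5 Eb5

With a 4-note motive the entries are F4, G4, Ab4, Bb4, C5, each up a 2nd from the previous.
Extending up a 2nd: Db5 → Eb5.
From Eb5 the diatonic shape gives Eb5 Db5 F5 Eb5.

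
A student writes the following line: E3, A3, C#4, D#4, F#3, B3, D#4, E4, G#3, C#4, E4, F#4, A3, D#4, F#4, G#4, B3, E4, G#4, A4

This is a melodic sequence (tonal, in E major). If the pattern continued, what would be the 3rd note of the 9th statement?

D#5

Grouping in 4s, the 3rd note of each cell is C#4, D#4, E4, F#4, G#4.
Each moves up a 2nd. Continuing: A4 → B4 → C#5 → D#5.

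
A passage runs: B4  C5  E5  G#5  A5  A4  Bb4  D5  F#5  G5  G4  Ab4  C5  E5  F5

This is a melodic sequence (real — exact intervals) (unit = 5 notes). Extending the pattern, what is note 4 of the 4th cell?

Grouping in 5s, the 4th note of each cell is G#5, F#5, E5.
One more down a 2nd gives D5.

D5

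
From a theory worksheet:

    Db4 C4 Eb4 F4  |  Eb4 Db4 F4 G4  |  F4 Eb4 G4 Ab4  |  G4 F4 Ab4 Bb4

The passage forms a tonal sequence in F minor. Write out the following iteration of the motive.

Unit = 4 notes; the statements start on Db4, Eb4, F4, G4, moving up a 2nd each time.
So cell 5 is Ab4 G4 Bb4 C5.

Ab4 G4 Bb4 C5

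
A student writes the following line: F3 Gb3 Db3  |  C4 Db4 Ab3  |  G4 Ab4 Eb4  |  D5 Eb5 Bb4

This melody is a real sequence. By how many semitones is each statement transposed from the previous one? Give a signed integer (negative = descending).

Taking 3-note groups, the heads are F3, C4, G4, D5: the pattern moves up a 5th.
F3→C4 is 60 − 53 = 7 semitones.

7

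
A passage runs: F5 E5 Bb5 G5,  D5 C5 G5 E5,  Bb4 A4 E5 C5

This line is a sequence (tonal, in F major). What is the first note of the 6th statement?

C4

Unit = 4 notes; the statements start on F5, D5, Bb4, moving down a 3rd each time.
Extending the heads down a 3rd: G4 → E4 → C4.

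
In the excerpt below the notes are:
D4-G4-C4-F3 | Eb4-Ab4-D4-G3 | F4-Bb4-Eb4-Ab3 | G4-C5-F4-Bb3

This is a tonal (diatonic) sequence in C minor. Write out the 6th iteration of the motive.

Bb4 Eb5 Ab4 D4

Unit = 4 notes; the statements start on D4, Eb4, F4, G4, moving up a 2nd each time.
Extending up a 2nd: Ab4 → Bb4.
From Bb4 the diatonic shape gives Bb4 Eb5 Ab4 D4.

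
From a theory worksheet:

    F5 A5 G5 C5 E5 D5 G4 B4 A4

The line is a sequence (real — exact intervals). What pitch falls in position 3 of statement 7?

C#3

The unit is 3 notes. Position-3 pitches of the 3 shown cells: G5, D5, A4.
Extending down a 4th: E4 → B3 → F#3 → C#3.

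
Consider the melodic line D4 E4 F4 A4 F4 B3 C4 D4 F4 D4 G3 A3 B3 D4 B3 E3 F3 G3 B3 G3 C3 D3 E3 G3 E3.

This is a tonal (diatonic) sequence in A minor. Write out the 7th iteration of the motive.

Unit = 5 notes; the statements start on D4, B3, G3, E3, C3, moving down a 3rd each time.
Carrying on: A2 → F2.
Statement 7 starts on F2 and keeps the same diatonic contour: F2 G2 A2 C3 A2.

F2 G2 A2 C3 A2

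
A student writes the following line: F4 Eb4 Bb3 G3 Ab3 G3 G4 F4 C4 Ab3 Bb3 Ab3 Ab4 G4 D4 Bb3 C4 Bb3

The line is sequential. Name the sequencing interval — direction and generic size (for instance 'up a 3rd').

up a 2nd

The 6-note cells begin on F4, G4, Ab4 — each up a 2nd from the last.
From F4 to G4: up a 2nd.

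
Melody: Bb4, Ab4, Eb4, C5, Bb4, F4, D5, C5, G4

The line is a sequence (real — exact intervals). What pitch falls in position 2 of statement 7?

Grouping in 3s, the 2nd note of each cell is Ab4, Bb4, C5.
Extending up a 2nd: D5 → E5 → F#5 → G#5.

G#5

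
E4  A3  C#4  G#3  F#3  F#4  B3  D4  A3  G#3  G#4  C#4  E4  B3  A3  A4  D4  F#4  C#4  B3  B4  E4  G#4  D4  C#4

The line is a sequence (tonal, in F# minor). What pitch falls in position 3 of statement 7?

With 5-note cells, note 3 of each statement runs C#4, D4, E4, F#4, G#4.
Carrying that up a 2nd forward: A4 → B4.

B4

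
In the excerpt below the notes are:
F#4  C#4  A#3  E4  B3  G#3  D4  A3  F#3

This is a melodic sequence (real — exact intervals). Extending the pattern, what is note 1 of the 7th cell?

Gb3

With 3-note cells, note 1 of each statement runs F#4, E4, D4.
Extending down a 2nd: C4 → Bb3 → Ab3 → Gb3.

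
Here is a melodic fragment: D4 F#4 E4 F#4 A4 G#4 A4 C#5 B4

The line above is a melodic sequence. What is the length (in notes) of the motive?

3

Try groups of 3 (3 cells in 9 notes):
D4 F#4 E4 | F#4 A4 G#4 | A4 C#5 B4
Every group is a transposition up a 3rd of the one before; no shorter unit works.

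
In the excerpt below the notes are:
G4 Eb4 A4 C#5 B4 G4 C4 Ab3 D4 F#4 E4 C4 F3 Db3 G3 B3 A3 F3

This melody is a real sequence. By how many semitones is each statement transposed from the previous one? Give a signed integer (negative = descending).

-7

Unit = 6 notes; the statements start on G4, C4, F3, moving down a 5th each time.
Counting half-steps from G4 to C4: -7.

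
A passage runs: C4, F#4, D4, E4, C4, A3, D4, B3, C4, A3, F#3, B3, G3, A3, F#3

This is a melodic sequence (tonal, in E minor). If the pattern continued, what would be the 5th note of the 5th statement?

B2

The unit is 5 notes. Position-5 pitches of the 3 shown cells: C4, A3, F#3.
Carrying that down a 3rd forward: D3 → B2.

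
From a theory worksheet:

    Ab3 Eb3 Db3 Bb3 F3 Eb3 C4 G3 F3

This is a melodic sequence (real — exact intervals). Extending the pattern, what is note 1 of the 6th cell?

F#4

The unit is 3 notes. Position-1 pitches of the 3 shown cells: Ab3, Bb3, C4.
Each moves up a 2nd. Continuing: D4 → E4 → F#4.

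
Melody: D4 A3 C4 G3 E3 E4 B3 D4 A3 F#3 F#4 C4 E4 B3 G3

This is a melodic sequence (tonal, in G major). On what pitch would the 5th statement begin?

A4

Unit = 5 notes; the statements start on D4, E4, F#4, moving up a 2nd each time.
Extending the heads up a 2nd: G4 → A4.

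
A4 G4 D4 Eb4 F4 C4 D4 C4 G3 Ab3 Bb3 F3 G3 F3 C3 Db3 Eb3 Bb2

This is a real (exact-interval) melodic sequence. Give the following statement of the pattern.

Unit = 6 notes; the statements start on A4, D4, G3, moving down a 5th each time.
Statement 4 starts on C3 and keeps the same exact contour: C3 Bb2 F2 Gb2 Ab2 Eb2.

C3 Bb2 F2 Gb2 Ab2 Eb2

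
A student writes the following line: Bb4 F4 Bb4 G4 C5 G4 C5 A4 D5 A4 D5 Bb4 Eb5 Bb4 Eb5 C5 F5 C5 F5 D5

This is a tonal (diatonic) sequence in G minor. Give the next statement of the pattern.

With a 4-note motive the entries are Bb4, C5, D5, Eb5, F5, each up a 2nd from the previous.
So cell 6 is G5 D5 G5 Eb5.

G5 D5 G5 Eb5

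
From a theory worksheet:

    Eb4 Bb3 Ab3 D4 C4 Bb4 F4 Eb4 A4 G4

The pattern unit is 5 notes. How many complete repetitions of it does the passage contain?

10 notes in groups of 5 gives 10/5 = 2 statements.
Starts: Eb4, Bb4 — each up a 5th.

2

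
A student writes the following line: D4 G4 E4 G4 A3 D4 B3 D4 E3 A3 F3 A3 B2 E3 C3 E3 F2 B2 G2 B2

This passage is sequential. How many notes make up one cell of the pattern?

4

There are 20 notes; a 4-note unit gives 5 cells:
D4 G4 E4 G4 | A3 D4 B3 D4 | E3 A3 F3 A3 | B2 E3 C3 E3 | F2 B2 G2 B2
That's a consistent down a 4th shift per cell, and no other grouping gives one.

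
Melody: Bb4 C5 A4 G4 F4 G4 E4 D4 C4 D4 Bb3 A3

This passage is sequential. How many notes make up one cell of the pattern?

4

12 notes total. Splitting into 3 groups of 4:
Bb4 C5 A4 G4 | F4 G4 E4 D4 | C4 D4 Bb3 A3
Each cell is the previous one down a 4th — so the unit is 4 notes.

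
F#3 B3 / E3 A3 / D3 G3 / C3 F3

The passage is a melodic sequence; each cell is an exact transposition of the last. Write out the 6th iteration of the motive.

Ab2 Db3

The 2-note cells begin on F#3, E3, D3, C3 — each down a 2nd from the last.
Continuing the starts: Bb2 → Ab2.
So cell 6 is Ab2 Db3.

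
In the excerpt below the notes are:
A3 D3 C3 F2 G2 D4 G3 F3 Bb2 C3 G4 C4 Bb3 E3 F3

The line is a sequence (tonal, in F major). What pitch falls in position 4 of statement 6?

The unit is 5 notes. Position-4 pitches of the 3 shown cells: F2, Bb2, E3.
Extending up a 4th: A3 → D4 → G4.

G4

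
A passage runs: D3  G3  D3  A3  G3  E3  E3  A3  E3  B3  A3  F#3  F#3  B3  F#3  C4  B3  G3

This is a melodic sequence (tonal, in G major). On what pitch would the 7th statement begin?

With a 6-note motive the entries are D3, E3, F#3, each up a 2nd from the previous.
Extending the heads up a 2nd: G3 → A3 → B3 → C4.

C4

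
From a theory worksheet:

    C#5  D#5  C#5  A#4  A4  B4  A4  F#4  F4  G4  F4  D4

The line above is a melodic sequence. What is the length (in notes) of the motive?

4

There are 12 notes; a 4-note unit gives 3 cells:
C#5 D#5 C#5 A#4 | A4 B4 A4 F#4 | F4 G4 F4 D4
Each cell is the previous one down a 3rd — so the unit is 4 notes.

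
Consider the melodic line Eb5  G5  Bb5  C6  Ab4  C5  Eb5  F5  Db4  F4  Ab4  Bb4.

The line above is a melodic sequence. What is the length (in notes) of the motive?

There are 12 notes; a 4-note unit gives 3 cells:
Eb5 G5 Bb5 C6 | Ab4 C5 Eb5 F5 | Db4 F4 Ab4 Bb4
Every group is a transposition down a 5th of the one before; no shorter unit works.

4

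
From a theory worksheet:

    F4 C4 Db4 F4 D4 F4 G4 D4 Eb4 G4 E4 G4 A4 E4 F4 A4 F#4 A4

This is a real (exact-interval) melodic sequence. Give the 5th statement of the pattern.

Unit = 6 notes; the statements start on F4, G4, A4, moving up a 2nd each time.
Extending up a 2nd: B4 → C#5.
From C#5 the exact shape gives C#5 G#4 A4 C#5 A#4 C#5.

C#5 G#4 A4 C#5 A#4 C#5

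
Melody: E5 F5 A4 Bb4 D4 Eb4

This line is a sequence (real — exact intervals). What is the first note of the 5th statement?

C3

Unit = 2 notes; the statements start on E5, A4, D4, moving down a 5th each time.
Continuing: G3 → C3. Statement 5 starts on C3.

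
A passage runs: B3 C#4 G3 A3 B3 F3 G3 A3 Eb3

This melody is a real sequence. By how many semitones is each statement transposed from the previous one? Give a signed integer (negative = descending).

-2

Taking 3-note groups, the heads are B3, A3, G3: the pattern moves down a 2nd.
Counting half-steps from B3 to A3: -2.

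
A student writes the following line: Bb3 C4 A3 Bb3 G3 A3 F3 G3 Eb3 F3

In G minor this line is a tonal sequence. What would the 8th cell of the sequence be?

With a 2-note motive the entries are Bb3, A3, G3, F3, Eb3, each down a 2nd from the previous.
Continuing the starts: D3 → C3 → Bb2.
So cell 8 is Bb2 C3.

Bb2 C3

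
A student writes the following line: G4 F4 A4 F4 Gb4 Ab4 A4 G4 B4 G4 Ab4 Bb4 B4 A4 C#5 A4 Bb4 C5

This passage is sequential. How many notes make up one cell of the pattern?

6

18 notes total. Splitting into 3 groups of 6:
G4 F4 A4 F4 Gb4 Ab4 | A4 G4 B4 G4 Ab4 Bb4 | B4 A4 C#5 A4 Bb4 C5
Every group is a transposition up a 2nd of the one before; no shorter unit works.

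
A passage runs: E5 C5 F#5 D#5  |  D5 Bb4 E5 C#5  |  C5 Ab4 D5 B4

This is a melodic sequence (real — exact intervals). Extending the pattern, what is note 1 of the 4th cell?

With 4-note cells, note 1 of each statement runs E5, D5, C5.
From C5, down a 2nd gives Bb4.

Bb4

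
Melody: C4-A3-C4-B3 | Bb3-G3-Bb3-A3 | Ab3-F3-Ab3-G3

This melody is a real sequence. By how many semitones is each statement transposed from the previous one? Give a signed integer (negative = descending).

Taking 4-note groups, the heads are C4, Bb3, Ab3: the pattern moves down a 2nd.
C4→Bb3 is 58 − 60 = -2 semitones.

-2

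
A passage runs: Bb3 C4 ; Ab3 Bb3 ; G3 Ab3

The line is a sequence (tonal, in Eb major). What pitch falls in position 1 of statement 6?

D3

The unit is 2 notes. Position-1 pitches of the 3 shown cells: Bb3, Ab3, G3.
Carrying that down a 2nd forward: F3 → Eb3 → D3.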